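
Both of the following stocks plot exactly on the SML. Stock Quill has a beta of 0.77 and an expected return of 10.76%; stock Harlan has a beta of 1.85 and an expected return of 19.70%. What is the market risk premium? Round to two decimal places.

Both satisfy E(R) = R_f + β·MRP, so the slope of the SML is
MRP = (19.70% − 10.76%) / (1.85 − 0.77) = 8.94% / 1.08 = 8.2778%

8.28%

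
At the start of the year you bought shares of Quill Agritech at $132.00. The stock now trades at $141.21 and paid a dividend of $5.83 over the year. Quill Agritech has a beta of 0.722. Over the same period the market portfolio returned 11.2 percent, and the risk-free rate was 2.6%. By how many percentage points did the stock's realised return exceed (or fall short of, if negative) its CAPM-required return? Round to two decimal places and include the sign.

+2.58%

Realised HPR = (P1 + D1 − P0) / P0 = (141.21 + 5.83 − 132.00) / 132.00 = 15.04 / 132.00 = 11.3939%
MRP = 11.2% − 2.6% = 8.60%
CAPM required = R_f + β·MRP = 2.6% + 0.722 × 8.6% = 8.8092%
α = realised − required = 11.3939% − 8.8092% = +2.58%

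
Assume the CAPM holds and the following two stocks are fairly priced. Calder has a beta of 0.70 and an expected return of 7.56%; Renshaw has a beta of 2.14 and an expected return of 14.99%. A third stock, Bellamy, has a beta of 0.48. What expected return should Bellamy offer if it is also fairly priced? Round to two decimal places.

MRP (SML slope) = (14.99% − 7.56%) / (2.14 − 0.70) = 7.43% / 1.44 = 5.1597%
R_f (intercept) = 7.56% − 0.70 × 5.1597% = 3.9482%
E(R_Bellamy) = R_f + β × MRP = 3.9482% + 0.48 × 5.1597% = 6.42%

6.42%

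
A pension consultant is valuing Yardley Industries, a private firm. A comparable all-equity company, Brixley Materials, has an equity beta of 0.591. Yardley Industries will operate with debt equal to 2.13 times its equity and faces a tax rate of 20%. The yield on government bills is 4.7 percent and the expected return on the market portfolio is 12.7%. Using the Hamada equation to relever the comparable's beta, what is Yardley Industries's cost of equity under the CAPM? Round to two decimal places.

β_L = β_U × [1 + (1 − t)(D/E)] = 0.591 × [1 + (1 − 0.20) × 2.13]
    = 0.591 × [1 + 0.80 × 2.13] = 0.591 × 2.7040 = 1.5981
MRP = 12.7% − 4.7% = 8.00%
E(R) = R_f + β_L × MRP = 4.7% + 1.5981 × 8.0% = 17.48%

17.48%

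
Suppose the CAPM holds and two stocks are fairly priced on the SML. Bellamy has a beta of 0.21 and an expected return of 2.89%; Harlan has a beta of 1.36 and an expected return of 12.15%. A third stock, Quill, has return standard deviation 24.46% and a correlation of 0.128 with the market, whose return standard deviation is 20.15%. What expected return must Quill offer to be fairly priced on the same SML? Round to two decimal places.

2.45%

MRP = (12.15% − 2.89%) / (1.36 − 0.21) = 8.0522%
R_f = 2.89% − 0.21 × 8.0522% = 1.1990%
β_Quill = ρ·σ_i/σ_m = 0.128 × 24.46 / 20.15 = 0.1554
E(R_Quill) = R_f + β × MRP = 1.1990% + 0.1554 × 8.0522% = 2.45%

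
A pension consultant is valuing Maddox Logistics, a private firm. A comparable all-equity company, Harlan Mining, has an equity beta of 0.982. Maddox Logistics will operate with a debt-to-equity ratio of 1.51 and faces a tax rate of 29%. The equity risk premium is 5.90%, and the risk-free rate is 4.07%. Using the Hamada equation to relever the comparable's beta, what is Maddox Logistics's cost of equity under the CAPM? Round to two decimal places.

16.08%

β_L = β_U × [1 + (1 − t)(D/E)] = 0.982 × [1 + (1 − 0.29) × 1.51]
    = 0.982 × [1 + 0.71 × 1.51] = 0.982 × 2.0721 = 2.0348
E(R) = R_f + β_L × MRP = 4.07% + 2.0348 × 5.90% = 16.08%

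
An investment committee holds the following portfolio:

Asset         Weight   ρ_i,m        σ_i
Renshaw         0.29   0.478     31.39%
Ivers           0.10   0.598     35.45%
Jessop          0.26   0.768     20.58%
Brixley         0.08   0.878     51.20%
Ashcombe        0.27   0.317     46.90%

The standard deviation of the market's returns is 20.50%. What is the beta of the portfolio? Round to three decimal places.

β_Renshaw = 0.478 × 31.39% / 20.50% = 0.7319
β_Ivers = 0.598 × 35.45% / 20.50% = 1.0341
β_Jessop = 0.768 × 20.58% / 20.50% = 0.7710
β_Brixley = 0.878 × 51.20% / 20.50% = 2.1929
β_Ashcombe = 0.317 × 46.90% / 20.50% = 0.7252
β_P = Σ w_i β_i = 0.29×0.7319 + 0.10×1.0341 + 0.26×0.7710 + 0.08×2.1929 + 0.27×0.7252 = 0.8874

0.887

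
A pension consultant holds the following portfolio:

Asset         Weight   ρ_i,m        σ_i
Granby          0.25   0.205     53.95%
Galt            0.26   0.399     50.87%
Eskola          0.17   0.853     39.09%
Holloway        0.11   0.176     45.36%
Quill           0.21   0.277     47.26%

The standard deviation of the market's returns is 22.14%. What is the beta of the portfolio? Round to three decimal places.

β_Granby = 0.205 × 53.95% / 22.14% = 0.4995
β_Galt = 0.399 × 50.87% / 22.14% = 0.9168
β_Eskola = 0.853 × 39.09% / 22.14% = 1.5060
β_Holloway = 0.176 × 45.36% / 22.14% = 0.3606
β_Quill = 0.277 × 47.26% / 22.14% = 0.5913
β_P = Σ w_i β_i = 0.25×0.4995 + 0.26×0.9168 + 0.17×1.5060 + 0.11×0.3606 + 0.21×0.5913 = 0.7831

0.783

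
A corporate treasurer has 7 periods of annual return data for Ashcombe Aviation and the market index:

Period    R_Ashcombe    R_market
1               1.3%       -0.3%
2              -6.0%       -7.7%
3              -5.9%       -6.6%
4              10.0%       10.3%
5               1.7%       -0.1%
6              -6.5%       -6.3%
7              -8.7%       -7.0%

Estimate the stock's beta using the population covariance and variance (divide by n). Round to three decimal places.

Mean R_i = (1.3 − 6.0 − 5.9 + 10.0 + 1.7 − 6.5 − 8.7) / 7 = -2.0143%
Mean R_m = (-0.3 − 7.7 − 6.6 + 10.3 − 0.1 − 6.3 − 7.0) / 7 = -2.5286%
Σ(R_i − R̄_i)(R_m − R̄_m) = 253.7771  ⇒  Cov = 253.7771 / 7 = 36.2539
Σ(R_m − R̄_m)² = 252.9743  ⇒  Var(R_m) = 252.9743 / 7 = 36.1392
β = Cov / Var(R_m) = 36.2539 / 36.1392 = 1.0032

1.003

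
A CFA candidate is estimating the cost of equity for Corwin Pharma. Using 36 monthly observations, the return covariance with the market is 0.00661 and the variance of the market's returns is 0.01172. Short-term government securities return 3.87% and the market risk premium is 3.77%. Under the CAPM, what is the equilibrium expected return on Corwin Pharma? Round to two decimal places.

6.00%

β = Cov(R_i, R_m) / Var(R_m) = 0.00661 / 0.01172 = 0.5640
E(R) = R_f + β × MRP = 3.87% + 0.5640 × 3.77% = 6.00%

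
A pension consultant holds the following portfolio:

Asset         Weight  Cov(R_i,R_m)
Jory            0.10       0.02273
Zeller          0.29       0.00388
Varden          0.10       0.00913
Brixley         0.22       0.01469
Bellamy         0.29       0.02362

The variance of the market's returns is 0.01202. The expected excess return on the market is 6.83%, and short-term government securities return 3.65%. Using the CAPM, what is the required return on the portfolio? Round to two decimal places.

11.83%

β_Jory = 0.02273 / 0.01202 = 1.8910
β_Zeller = 0.00388 / 0.01202 = 0.3228
β_Varden = 0.00913 / 0.01202 = 0.7596
β_Brixley = 0.01469 / 0.01202 = 1.2221
β_Bellamy = 0.02362 / 0.01202 = 1.9651
β_P = Σ w_i β_i = 0.10×1.8910 + 0.29×0.3228 + 0.10×0.7596 + 0.22×1.2221 + 0.29×1.9651 = 1.1974
E(R_P) = R_f + β_P × MRP = 3.65% + 1.1974 × 6.83% = 11.83%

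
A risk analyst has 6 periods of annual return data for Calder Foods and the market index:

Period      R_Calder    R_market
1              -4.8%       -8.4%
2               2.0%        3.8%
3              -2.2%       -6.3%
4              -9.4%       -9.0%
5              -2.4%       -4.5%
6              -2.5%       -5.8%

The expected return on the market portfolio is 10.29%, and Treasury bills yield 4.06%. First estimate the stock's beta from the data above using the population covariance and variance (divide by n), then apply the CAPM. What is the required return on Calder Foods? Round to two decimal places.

Mean R_i = (-4.8 + 2.0 − 2.2 − 9.4 − 2.4 − 2.5) / 6 = -3.2167%
Mean R_m = (-8.4 + 3.8 − 6.3 − 9.0 − 4.5 − 5.8) / 6 = -5.0333%
Σ(R_i − R̄_i)(R_m − R̄_m) = 74.5367  ⇒  Cov = 74.5367 / 6 = 12.4228
Σ(R_m − R̄_m)² = 107.5733  ⇒  Var(R_m) = 107.5733 / 6 = 17.9289
β = Cov / Var(R_m) = 12.4228 / 17.9289 = 0.6929
MRP = 10.29% − 4.06% = 6.23%
E(R) = R_f + β × MRP = 4.06% + 0.6929 × 6.23% = 8.38%

8.38%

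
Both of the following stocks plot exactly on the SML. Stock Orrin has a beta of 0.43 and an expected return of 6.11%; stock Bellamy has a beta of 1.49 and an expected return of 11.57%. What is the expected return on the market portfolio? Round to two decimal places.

9.05%

Both satisfy E(R) = R_f + β·MRP, so the slope of the SML is
MRP = (11.57% − 6.11%) / (1.49 − 0.43) = 5.46% / 1.06 = 5.1509%
R_f = E(R_Orrin) − β_Orrin·MRP = 6.11% − 0.43 × 5.1509% = 3.8951%
E(R_m) = R_f + MRP = 3.8951% + 5.1509% = 9.05%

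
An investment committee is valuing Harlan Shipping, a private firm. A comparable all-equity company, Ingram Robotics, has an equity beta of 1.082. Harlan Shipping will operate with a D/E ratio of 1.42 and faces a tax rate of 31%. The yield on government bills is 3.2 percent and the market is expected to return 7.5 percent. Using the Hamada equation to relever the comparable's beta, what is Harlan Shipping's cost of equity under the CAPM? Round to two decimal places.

β_L = β_U × [1 + (1 − t)(D/E)] = 1.082 × [1 + (1 − 0.31) × 1.42]
    = 1.082 × [1 + 0.69 × 1.42] = 1.082 × 1.9798 = 2.1421
MRP = 7.5% − 3.2% = 4.30%
E(R) = R_f + β_L × MRP = 3.2% + 2.1421 × 4.3% = 12.41%

12.41%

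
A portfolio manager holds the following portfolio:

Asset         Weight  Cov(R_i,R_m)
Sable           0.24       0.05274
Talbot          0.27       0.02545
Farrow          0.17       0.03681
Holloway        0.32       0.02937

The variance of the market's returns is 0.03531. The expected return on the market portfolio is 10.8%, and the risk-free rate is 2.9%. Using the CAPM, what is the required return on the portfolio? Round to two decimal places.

10.77%

β_Sable = 0.05274 / 0.03531 = 1.4936
β_Talbot = 0.02545 / 0.03531 = 0.7208
β_Farrow = 0.03681 / 0.03531 = 1.0425
β_Holloway = 0.02937 / 0.03531 = 0.8318
β_P = Σ w_i β_i = 0.24×1.4936 + 0.27×0.7208 + 0.17×1.0425 + 0.32×0.8318 = 0.9965
MRP = 10.8% − 2.9% = 7.90%
E(R_P) = R_f + β_P × MRP = 2.9% + 0.9965 × 7.9% = 10.77%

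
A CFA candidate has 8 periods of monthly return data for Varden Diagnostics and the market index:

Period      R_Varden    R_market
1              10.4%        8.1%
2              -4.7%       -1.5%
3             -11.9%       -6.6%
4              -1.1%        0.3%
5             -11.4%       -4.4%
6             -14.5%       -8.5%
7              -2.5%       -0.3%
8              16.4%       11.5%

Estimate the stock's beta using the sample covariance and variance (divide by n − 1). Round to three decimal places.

1.578

Mean R_i = (10.4 − 4.7 − 11.9 − 1.1 − 11.4 − 14.5 − 2.5 + 16.4) / 8 = -2.4125%
Mean R_m = (8.1 − 1.5 − 6.6 + 0.3 − 4.4 − 8.5 − 0.3 + 11.5) / 8 = -0.1750%
Σ(R_i − R̄_i)(R_m − R̄_m) = 528.8825  ⇒  Cov = 528.8825 / 7 = 75.5546
Σ(R_m − R̄_m)² = 335.2150  ⇒  Var(R_m) = 335.2150 / 7 = 47.8879
β = Cov / Var(R_m) = 75.5546 / 47.8879 = 1.5777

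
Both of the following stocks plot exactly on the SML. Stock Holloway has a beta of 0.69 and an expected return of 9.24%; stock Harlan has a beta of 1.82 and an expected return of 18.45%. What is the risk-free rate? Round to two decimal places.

Both satisfy E(R) = R_f + β·MRP, so the slope of the SML is
MRP = (18.45% − 9.24%) / (1.82 − 0.69) = 9.21% / 1.13 = 8.1504%
R_f = E(R_Holloway) − β_Holloway·MRP = 9.24% − 0.69 × 8.1504% = 3.6162%

3.62%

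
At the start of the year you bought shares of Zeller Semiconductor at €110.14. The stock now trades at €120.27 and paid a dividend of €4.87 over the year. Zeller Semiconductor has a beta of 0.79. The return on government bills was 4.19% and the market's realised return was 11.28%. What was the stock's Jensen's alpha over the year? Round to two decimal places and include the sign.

+3.83%

Realised HPR = (P1 + D1 − P0) / P0 = (120.27 + 4.87 − 110.14) / 110.14 = 15.00 / 110.14 = 13.6190%
MRP = 11.28% − 4.19% = 7.09%
CAPM required = R_f + β·MRP = 4.19% + 0.79 × 7.09% = 9.7911%
α = realised − required = 13.6190% − 9.7911% = +3.83%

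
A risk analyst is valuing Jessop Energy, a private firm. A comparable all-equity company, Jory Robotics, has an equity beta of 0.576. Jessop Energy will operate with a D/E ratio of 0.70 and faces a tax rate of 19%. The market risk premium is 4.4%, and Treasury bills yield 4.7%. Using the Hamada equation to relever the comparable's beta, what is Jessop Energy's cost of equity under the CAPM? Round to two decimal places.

8.67%

β_L = β_U × [1 + (1 − t)(D/E)] = 0.576 × [1 + (1 − 0.19) × 0.70]
    = 0.576 × [1 + 0.81 × 0.70] = 0.576 × 1.5670 = 0.9026
E(R) = R_f + β_L × MRP = 4.7% + 0.9026 × 4.4% = 8.67%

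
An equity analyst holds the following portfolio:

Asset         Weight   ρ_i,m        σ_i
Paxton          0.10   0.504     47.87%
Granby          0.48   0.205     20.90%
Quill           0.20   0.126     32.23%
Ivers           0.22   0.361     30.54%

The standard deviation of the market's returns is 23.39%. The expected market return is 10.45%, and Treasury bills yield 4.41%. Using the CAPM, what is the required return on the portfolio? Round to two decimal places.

β_Paxton = 0.504 × 47.87% / 23.39% = 1.0315
β_Granby = 0.205 × 20.90% / 23.39% = 0.1832
β_Quill = 0.126 × 32.23% / 23.39% = 0.1736
β_Ivers = 0.361 × 30.54% / 23.39% = 0.4714
β_P = Σ w_i β_i = 0.10×1.0315 + 0.48×0.1832 + 0.20×0.1736 + 0.22×0.4714 = 0.3295
MRP = 10.45% − 4.41% = 6.04%
E(R_P) = R_f + β_P × MRP = 4.41% + 0.3295 × 6.04% = 6.40%

6.40%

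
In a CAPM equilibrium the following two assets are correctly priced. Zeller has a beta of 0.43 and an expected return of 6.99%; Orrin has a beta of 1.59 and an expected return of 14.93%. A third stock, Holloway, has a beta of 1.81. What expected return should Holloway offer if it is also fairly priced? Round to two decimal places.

16.44%

MRP (SML slope) = (14.93% − 6.99%) / (1.59 − 0.43) = 7.94% / 1.16 = 6.8448%
R_f (intercept) = 6.99% − 0.43 × 6.8448% = 4.0467%
E(R_Holloway) = R_f + β × MRP = 4.0467% + 1.81 × 6.8448% = 16.44%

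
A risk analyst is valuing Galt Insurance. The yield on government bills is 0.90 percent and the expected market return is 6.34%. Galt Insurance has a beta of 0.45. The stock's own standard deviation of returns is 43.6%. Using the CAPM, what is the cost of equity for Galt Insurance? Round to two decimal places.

Market risk premium = E(R_m) − R_f = 6.34% − 0.90% = 5.44%
E(R) = R_f + β × MRP = 0.90% + 0.45 × 5.44% = 3.35%

3.35%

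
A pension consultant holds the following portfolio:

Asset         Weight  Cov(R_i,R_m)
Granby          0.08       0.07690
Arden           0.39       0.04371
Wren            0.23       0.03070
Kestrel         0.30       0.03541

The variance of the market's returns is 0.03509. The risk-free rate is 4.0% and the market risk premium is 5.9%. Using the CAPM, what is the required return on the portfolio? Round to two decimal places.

10.87%

β_Granby = 0.07690 / 0.03509 = 2.1915
β_Arden = 0.04371 / 0.03509 = 1.2457
β_Wren = 0.03070 / 0.03509 = 0.8749
β_Kestrel = 0.03541 / 0.03509 = 1.0091
β_P = Σ w_i β_i = 0.08×2.1915 + 0.39×1.2457 + 0.23×0.8749 + 0.30×1.0091 = 1.1651
E(R_P) = R_f + β_P × MRP = 4.0% + 1.1651 × 5.9% = 10.87%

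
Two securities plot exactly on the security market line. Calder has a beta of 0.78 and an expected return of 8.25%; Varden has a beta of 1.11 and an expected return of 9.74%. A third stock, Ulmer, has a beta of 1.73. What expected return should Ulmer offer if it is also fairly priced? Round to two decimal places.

12.54%

MRP (SML slope) = (9.74% − 8.25%) / (1.11 − 0.78) = 1.49% / 0.33 = 4.5152%
R_f (intercept) = 8.25% − 0.78 × 4.5152% = 4.7281%
E(R_Ulmer) = R_f + β × MRP = 4.7281% + 1.73 × 4.5152% = 12.54%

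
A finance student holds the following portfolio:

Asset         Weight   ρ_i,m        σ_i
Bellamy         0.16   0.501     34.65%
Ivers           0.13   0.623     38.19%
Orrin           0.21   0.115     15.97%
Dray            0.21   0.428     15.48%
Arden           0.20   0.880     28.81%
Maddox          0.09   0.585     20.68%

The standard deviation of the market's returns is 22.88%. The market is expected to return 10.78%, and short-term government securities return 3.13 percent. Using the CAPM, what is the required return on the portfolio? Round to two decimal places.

7.75%

β_Bellamy = 0.501 × 34.65% / 22.88% = 0.7587
β_Ivers = 0.623 × 38.19% / 22.88% = 1.0399
β_Orrin = 0.115 × 15.97% / 22.88% = 0.0803
β_Dray = 0.428 × 15.48% / 22.88% = 0.2896
β_Arden = 0.880 × 28.81% / 22.88% = 1.1081
β_Maddox = 0.585 × 20.68% / 22.88% = 0.5288
β_P = Σ w_i β_i = 0.16×0.7587 + 0.13×1.0399 + 0.21×0.0803 + 0.21×0.2896 + 0.20×1.1081 + 0.09×0.5288 = 0.6035
MRP = 10.78% − 3.13% = 7.65%
E(R_P) = R_f + β_P × MRP = 3.13% + 0.6035 × 7.65% = 7.75%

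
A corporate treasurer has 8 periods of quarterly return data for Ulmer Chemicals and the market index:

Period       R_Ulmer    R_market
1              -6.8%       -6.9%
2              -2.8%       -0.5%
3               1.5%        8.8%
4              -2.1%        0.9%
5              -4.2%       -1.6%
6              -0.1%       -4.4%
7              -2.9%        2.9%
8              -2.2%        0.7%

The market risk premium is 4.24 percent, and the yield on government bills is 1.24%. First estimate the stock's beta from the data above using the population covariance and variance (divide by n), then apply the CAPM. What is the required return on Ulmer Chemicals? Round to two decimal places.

2.77%

Mean R_i = (-6.8 − 2.8 + 1.5 − 2.1 − 4.2 − 0.1 − 2.9 − 2.2) / 8 = -2.4500%
Mean R_m = (-6.9 − 0.5 + 8.8 + 0.9 − 1.6 − 4.4 + 2.9 + 0.7) / 8 = -0.0125%
Σ(R_i − R̄_i)(R_m − R̄_m) = 56.5950  ⇒  Cov = 56.5950 / 8 = 7.0744
Σ(R_m − R̄_m)² = 156.9288  ⇒  Var(R_m) = 156.9288 / 8 = 19.6161
β = Cov / Var(R_m) = 7.0744 / 19.6161 = 0.3606
E(R) = R_f + β × MRP = 1.24% + 0.3606 × 4.24% = 2.77%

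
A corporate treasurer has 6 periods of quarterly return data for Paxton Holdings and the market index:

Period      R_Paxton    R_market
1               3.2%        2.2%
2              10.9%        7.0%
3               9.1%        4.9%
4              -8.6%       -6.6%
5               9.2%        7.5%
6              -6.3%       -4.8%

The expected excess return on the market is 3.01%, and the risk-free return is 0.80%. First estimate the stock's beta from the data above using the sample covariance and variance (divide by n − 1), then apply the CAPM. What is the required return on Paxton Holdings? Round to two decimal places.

4.97%

Mean R_i = (3.2 + 10.9 + 9.1 − 8.6 + 9.2 − 6.3) / 6 = 2.9167%
Mean R_m = (2.2 + 7.0 + 4.9 − 6.6 + 7.5 − 4.8) / 6 = 1.7000%
Σ(R_i − R̄_i)(R_m − R̄_m) = 254.1800  ⇒  Cov = 254.1800 / 5 = 50.8360
Σ(R_m − R̄_m)² = 183.3600  ⇒  Var(R_m) = 183.3600 / 5 = 36.6720
β = Cov / Var(R_m) = 50.8360 / 36.6720 = 1.3862
E(R) = R_f + β × MRP = 0.80% + 1.3862 × 3.01% = 4.97%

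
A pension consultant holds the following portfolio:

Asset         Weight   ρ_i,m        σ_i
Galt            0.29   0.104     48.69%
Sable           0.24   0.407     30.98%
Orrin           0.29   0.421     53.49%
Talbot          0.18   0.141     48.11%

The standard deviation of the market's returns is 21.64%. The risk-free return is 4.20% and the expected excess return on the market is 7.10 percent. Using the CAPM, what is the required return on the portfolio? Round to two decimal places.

β_Galt = 0.104 × 48.69% / 21.64% = 0.2340
β_Sable = 0.407 × 30.98% / 21.64% = 0.5827
β_Orrin = 0.421 × 53.49% / 21.64% = 1.0406
β_Talbot = 0.141 × 48.11% / 21.64% = 0.3135
β_P = Σ w_i β_i = 0.29×0.2340 + 0.24×0.5827 + 0.29×1.0406 + 0.18×0.3135 = 0.5659
E(R_P) = R_f + β_P × MRP = 4.20% + 0.5659 × 7.10% = 8.22%

8.22%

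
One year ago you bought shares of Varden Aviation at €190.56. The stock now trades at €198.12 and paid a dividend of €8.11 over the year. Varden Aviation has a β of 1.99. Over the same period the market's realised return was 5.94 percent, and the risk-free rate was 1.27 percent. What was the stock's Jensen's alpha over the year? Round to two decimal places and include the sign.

-2.34%

Realised HPR = (P1 + D1 − P0) / P0 = (198.12 + 8.11 − 190.56) / 190.56 = 15.67 / 190.56 = 8.2231%
MRP = 5.94% − 1.27% = 4.67%
CAPM required = R_f + β·MRP = 1.27% + 1.99 × 4.67% = 10.5633%
α = realised − required = 8.2231% − 10.5633% = -2.34%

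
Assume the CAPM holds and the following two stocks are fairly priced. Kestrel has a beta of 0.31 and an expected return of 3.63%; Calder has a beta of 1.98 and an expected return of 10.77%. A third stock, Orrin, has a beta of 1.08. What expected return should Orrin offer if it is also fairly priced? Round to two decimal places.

6.92%

MRP (SML slope) = (10.77% − 3.63%) / (1.98 − 0.31) = 7.14% / 1.67 = 4.2754%
R_f (intercept) = 3.63% − 0.31 × 4.2754% = 2.3046%
E(R_Orrin) = R_f + β × MRP = 2.3046% + 1.08 × 4.2754% = 6.92%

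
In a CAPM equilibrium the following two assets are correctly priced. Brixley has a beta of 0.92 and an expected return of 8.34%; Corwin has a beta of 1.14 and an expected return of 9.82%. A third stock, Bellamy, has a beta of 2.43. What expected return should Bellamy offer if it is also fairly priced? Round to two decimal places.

18.50%

MRP (SML slope) = (9.82% − 8.34%) / (1.14 − 0.92) = 1.48% / 0.22 = 6.7273%
R_f (intercept) = 8.34% − 0.92 × 6.7273% = 2.1509%
E(R_Bellamy) = R_f + β × MRP = 2.1509% + 2.43 × 6.7273% = 18.50%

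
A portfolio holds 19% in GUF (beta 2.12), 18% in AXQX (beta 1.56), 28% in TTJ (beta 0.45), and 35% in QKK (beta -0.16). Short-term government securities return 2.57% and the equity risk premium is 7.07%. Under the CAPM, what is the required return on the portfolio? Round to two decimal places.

7.90%

β_P = Σ w_i β_i = 0.19×2.12 + 0.18×1.56 + 0.28×0.45 + 0.35×-0.16 = 0.7536
E(R_P) = R_f + β_P × MRP = 2.57% + 0.7536 × 7.07% = 7.90%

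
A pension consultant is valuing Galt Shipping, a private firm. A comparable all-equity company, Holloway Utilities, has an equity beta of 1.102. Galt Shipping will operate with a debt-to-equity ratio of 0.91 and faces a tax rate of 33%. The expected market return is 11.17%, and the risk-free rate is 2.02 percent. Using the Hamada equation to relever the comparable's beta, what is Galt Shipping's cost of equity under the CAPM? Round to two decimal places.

18.25%

β_L = β_U × [1 + (1 − t)(D/E)] = 1.102 × [1 + (1 − 0.33) × 0.91]
    = 1.102 × [1 + 0.67 × 0.91] = 1.102 × 1.6097 = 1.7739
MRP = 11.17% − 2.02% = 9.15%
E(R) = R_f + β_L × MRP = 2.02% + 1.7739 × 9.15% = 18.25%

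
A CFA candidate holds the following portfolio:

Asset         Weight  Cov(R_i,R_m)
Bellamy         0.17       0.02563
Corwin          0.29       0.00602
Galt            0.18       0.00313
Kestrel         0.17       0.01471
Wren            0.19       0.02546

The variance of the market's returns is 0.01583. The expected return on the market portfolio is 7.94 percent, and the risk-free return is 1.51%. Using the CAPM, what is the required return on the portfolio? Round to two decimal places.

7.20%

β_Bellamy = 0.02563 / 0.01583 = 1.6191
β_Corwin = 0.00602 / 0.01583 = 0.3803
β_Galt = 0.00313 / 0.01583 = 0.1977
β_Kestrel = 0.01471 / 0.01583 = 0.9292
β_Wren = 0.02546 / 0.01583 = 1.6083
β_P = Σ w_i β_i = 0.17×1.6191 + 0.29×0.3803 + 0.18×0.1977 + 0.17×0.9292 + 0.19×1.6083 = 0.8847
MRP = 7.94% − 1.51% = 6.43%
E(R_P) = R_f + β_P × MRP = 1.51% + 0.8847 × 6.43% = 7.20%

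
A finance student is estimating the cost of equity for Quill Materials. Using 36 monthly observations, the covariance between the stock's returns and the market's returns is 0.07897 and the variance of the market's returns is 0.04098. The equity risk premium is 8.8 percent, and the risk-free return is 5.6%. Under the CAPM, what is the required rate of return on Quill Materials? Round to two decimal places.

β = Cov(R_i, R_m) / Var(R_m) = 0.07897 / 0.04098 = 1.9270
E(R) = R_f + β × MRP = 5.6% + 1.9270 × 8.8% = 22.56%

22.56%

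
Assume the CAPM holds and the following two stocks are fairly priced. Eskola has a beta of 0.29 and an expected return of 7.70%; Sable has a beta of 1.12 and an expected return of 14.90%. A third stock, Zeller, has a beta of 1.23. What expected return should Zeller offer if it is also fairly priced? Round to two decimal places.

MRP (SML slope) = (14.90% − 7.70%) / (1.12 − 0.29) = 7.20% / 0.83 = 8.6747%
R_f (intercept) = 7.70% − 0.29 × 8.6747% = 5.1843%
E(R_Zeller) = R_f + β × MRP = 5.1843% + 1.23 × 8.6747% = 15.85%

15.85%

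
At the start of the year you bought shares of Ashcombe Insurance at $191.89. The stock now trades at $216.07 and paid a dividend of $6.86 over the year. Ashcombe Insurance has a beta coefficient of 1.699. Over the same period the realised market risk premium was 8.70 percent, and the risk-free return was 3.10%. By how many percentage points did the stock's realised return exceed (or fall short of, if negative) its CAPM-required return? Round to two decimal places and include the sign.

Realised HPR = (P1 + D1 − P0) / P0 = (216.07 + 6.86 − 191.89) / 191.89 = 31.04 / 191.89 = 16.1759%
CAPM required = R_f + β·MRP = 3.10% + 1.699 × 8.70% = 17.88130%
α = realised − required = 16.1759% − 17.88130% = -1.71%

-1.71%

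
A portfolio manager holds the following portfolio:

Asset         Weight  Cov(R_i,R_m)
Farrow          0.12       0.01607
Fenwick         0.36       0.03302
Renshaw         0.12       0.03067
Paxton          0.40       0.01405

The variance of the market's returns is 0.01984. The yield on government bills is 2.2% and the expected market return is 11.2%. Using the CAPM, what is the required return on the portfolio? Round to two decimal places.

β_Farrow = 0.01607 / 0.01984 = 0.8100
β_Fenwick = 0.03302 / 0.01984 = 1.6643
β_Renshaw = 0.03067 / 0.01984 = 1.5459
β_Paxton = 0.01405 / 0.01984 = 0.7082
β_P = Σ w_i β_i = 0.12×0.8100 + 0.36×1.6643 + 0.12×1.5459 + 0.40×0.7082 = 1.1651
MRP = 11.2% − 2.2% = 9.00%
E(R_P) = R_f + β_P × MRP = 2.2% + 1.1651 × 9.0% = 12.69%

12.69%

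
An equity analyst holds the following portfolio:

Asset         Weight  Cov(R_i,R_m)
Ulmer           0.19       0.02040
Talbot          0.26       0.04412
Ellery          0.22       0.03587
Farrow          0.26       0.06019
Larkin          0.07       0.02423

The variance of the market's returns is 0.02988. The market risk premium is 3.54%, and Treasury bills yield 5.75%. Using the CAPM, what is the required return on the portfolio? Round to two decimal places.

10.56%

β_Ulmer = 0.02040 / 0.02988 = 0.6827
β_Talbot = 0.04412 / 0.02988 = 1.4766
β_Ellery = 0.03587 / 0.02988 = 1.2005
β_Farrow = 0.06019 / 0.02988 = 2.0144
β_Larkin = 0.02423 / 0.02988 = 0.8109
β_P = Σ w_i β_i = 0.19×0.6827 + 0.26×1.4766 + 0.22×1.2005 + 0.26×2.0144 + 0.07×0.8109 = 1.3582
E(R_P) = R_f + β_P × MRP = 5.75% + 1.3582 × 3.54% = 10.56%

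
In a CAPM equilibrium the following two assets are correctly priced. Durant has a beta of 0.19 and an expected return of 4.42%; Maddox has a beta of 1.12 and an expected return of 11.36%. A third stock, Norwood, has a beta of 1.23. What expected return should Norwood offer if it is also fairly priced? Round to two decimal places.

MRP (SML slope) = (11.36% − 4.42%) / (1.12 − 0.19) = 6.94% / 0.93 = 7.4624%
R_f (intercept) = 4.42% − 0.19 × 7.4624% = 3.0021%
E(R_Norwood) = R_f + β × MRP = 3.0021% + 1.23 × 7.4624% = 12.18%

12.18%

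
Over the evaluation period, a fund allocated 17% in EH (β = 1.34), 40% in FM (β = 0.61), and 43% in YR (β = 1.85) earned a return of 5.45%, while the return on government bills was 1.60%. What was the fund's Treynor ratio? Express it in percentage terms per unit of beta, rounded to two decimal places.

3.04%

β_P = 0.17×1.34 + 0.40×0.61 + 0.43×1.85 = 1.2673
Treynor = (R_P − R_f) / β_P = (5.45% − 1.60%) / 1.2673 = 3.85% / 1.2673 = 3.04%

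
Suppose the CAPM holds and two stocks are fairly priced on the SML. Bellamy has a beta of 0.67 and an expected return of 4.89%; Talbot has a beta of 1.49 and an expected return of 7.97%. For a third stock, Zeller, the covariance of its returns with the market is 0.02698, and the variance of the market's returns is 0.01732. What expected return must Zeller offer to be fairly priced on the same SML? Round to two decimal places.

MRP = (7.97% − 4.89%) / (1.49 − 0.67) = 3.7561%
R_f = 4.89% − 0.67 × 3.7561% = 2.3734%
β_Zeller = Cov / Var(R_m) = 0.02698 / 0.01732 = 1.5577
E(R_Zeller) = R_f + β × MRP = 2.3734% + 1.5577 × 3.7561% = 8.22%

8.22%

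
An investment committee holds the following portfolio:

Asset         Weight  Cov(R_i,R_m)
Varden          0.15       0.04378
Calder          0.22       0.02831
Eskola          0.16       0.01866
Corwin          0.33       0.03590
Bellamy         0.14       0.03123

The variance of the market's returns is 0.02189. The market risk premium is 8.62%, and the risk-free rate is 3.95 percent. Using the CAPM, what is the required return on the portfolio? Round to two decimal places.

16.55%

β_Varden = 0.04378 / 0.02189 = 2.0000
β_Calder = 0.02831 / 0.02189 = 1.2933
β_Eskola = 0.01866 / 0.02189 = 0.8524
β_Corwin = 0.03590 / 0.02189 = 1.6400
β_Bellamy = 0.03123 / 0.02189 = 1.4267
β_P = Σ w_i β_i = 0.15×2.0000 + 0.22×1.2933 + 0.16×0.8524 + 0.33×1.6400 + 0.14×1.4267 = 1.4618
E(R_P) = R_f + β_P × MRP = 3.95% + 1.4618 × 8.62% = 16.55%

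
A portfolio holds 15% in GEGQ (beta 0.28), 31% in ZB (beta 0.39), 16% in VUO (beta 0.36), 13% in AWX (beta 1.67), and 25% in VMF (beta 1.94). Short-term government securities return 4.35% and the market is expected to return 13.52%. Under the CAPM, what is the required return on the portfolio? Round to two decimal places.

β_P = Σ w_i β_i = 0.15×0.28 + 0.31×0.39 + 0.16×0.36 + 0.13×1.67 + 0.25×1.94 = 0.9226
MRP = 13.52% − 4.35% = 9.17%
E(R_P) = R_f + β_P × MRP = 4.35% + 0.9226 × 9.17% = 12.81%

12.81%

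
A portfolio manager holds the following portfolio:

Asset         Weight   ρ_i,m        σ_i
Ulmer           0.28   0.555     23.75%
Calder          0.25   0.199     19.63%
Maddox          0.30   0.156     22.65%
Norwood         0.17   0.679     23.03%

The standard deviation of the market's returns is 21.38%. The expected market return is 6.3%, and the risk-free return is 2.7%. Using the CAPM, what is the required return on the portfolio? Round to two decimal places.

β_Ulmer = 0.555 × 23.75% / 21.38% = 0.6165
β_Calder = 0.199 × 19.63% / 21.38% = 0.1827
β_Maddox = 0.156 × 22.65% / 21.38% = 0.1653
β_Norwood = 0.679 × 23.03% / 21.38% = 0.7314
β_P = Σ w_i β_i = 0.28×0.6165 + 0.25×0.1827 + 0.30×0.1653 + 0.17×0.7314 = 0.3922
MRP = 6.3% − 2.7% = 3.60%
E(R_P) = R_f + β_P × MRP = 2.7% + 0.3922 × 3.6% = 4.11%

4.11%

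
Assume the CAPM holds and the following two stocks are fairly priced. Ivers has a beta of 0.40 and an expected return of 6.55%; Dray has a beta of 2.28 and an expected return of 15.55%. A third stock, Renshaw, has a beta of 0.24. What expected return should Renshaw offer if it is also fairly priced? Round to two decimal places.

MRP (SML slope) = (15.55% − 6.55%) / (2.28 − 0.40) = 9.00% / 1.88 = 4.7872%
R_f (intercept) = 6.55% − 0.40 × 4.7872% = 4.6351%
E(R_Renshaw) = R_f + β × MRP = 4.6351% + 0.24 × 4.7872% = 5.78%

5.78%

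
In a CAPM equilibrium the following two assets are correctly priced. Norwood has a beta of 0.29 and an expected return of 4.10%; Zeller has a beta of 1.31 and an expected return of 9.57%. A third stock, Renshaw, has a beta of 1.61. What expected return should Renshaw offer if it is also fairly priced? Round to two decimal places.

MRP (SML slope) = (9.57% − 4.10%) / (1.31 − 0.29) = 5.47% / 1.02 = 5.3627%
R_f (intercept) = 4.10% − 0.29 × 5.3627% = 2.5448%
E(R_Renshaw) = R_f + β × MRP = 2.5448% + 1.61 × 5.3627% = 11.18%

11.18%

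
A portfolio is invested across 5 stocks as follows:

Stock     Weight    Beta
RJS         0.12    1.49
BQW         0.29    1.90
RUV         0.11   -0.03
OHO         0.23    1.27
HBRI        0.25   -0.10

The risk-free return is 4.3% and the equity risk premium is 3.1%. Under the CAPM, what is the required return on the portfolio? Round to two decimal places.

7.38%

β_P = Σ w_i β_i = 0.12×1.49 + 0.29×1.90 + 0.11×-0.03 + 0.23×1.27 + 0.25×-0.10 = 0.9936
E(R_P) = R_f + β_P × MRP = 4.3% + 0.9936 × 3.1% = 7.38%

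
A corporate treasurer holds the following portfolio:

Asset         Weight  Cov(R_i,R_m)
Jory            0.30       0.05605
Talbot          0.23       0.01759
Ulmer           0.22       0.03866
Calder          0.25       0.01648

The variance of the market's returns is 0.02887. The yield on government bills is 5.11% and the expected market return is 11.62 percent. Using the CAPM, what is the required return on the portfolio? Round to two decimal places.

12.66%

β_Jory = 0.05605 / 0.02887 = 1.9415
β_Talbot = 0.01759 / 0.02887 = 0.6093
β_Ulmer = 0.03866 / 0.02887 = 1.3391
β_Calder = 0.01648 / 0.02887 = 0.5708
β_P = Σ w_i β_i = 0.30×1.9415 + 0.23×0.6093 + 0.22×1.3391 + 0.25×0.5708 = 1.1599
MRP = 11.62% − 5.11% = 6.51%
E(R_P) = R_f + β_P × MRP = 5.11% + 1.1599 × 6.51% = 12.66%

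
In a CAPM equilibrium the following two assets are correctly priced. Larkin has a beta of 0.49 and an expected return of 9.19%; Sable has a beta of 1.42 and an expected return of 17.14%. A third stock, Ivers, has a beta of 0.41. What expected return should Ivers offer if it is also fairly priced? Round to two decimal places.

8.51%

MRP (SML slope) = (17.14% − 9.19%) / (1.42 − 0.49) = 7.95% / 0.93 = 8.5484%
R_f (intercept) = 9.19% − 0.49 × 8.5484% = 5.0013%
E(R_Ivers) = R_f + β × MRP = 5.0013% + 0.41 × 8.5484% = 8.51%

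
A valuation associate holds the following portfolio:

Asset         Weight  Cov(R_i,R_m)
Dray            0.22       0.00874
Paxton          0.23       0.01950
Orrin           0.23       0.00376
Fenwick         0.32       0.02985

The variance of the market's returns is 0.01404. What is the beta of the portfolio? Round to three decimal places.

1.198

β_Dray = 0.00874 / 0.01404 = 0.6225
β_Paxton = 0.01950 / 0.01404 = 1.3889
β_Orrin = 0.00376 / 0.01404 = 0.2678
β_Fenwick = 0.02985 / 0.01404 = 2.1261
β_P = Σ w_i β_i = 0.22×0.6225 + 0.23×1.3889 + 0.23×0.2678 + 0.32×2.1261 = 1.1983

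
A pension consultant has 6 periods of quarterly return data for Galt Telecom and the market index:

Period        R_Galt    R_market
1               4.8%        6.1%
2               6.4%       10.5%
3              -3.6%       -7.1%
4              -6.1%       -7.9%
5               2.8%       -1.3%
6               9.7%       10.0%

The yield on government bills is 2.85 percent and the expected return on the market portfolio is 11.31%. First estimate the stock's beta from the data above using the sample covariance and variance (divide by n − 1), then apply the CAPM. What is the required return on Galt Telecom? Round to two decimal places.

8.74%

Mean R_i = (4.8 + 6.4 − 3.6 − 6.1 + 2.8 + 9.7) / 6 = 2.3333%
Mean R_m = (6.1 + 10.5 − 7.1 − 7.9 − 1.3 + 10.0) / 6 = 1.7167%
Σ(R_i − R̄_i)(R_m − R̄_m) = 239.5567  ⇒  Cov = 239.5567 / 5 = 47.9113
Σ(R_m − R̄_m)² = 344.2883  ⇒  Var(R_m) = 344.2883 / 5 = 68.8577
β = Cov / Var(R_m) = 47.9113 / 68.8577 = 0.6958
MRP = 11.31% − 2.85% = 8.46%
E(R) = R_f + β × MRP = 2.85% + 0.6958 × 8.46% = 8.74%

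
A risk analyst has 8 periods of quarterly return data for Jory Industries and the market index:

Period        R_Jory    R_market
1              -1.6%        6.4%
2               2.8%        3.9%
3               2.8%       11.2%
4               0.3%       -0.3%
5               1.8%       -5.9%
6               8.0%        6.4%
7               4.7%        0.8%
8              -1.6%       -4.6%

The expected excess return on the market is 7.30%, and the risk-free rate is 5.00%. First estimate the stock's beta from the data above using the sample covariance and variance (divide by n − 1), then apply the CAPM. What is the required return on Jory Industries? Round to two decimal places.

Mean R_i = (-1.6 + 2.8 + 2.8 + 0.3 + 1.8 + 8.0 + 4.7 − 1.6) / 8 = 2.1500%
Mean R_m = (6.4 + 3.9 + 11.2 − 0.3 − 5.9 + 6.4 + 0.8 − 4.6) / 8 = 2.2375%
Σ(R_i − R̄_i)(R_m − R̄_m) = 45.1650  ⇒  Cov = 45.1650 / 7 = 6.4521
Σ(R_m − R̄_m)² = 239.2188  ⇒  Var(R_m) = 239.2188 / 7 = 34.1741
β = Cov / Var(R_m) = 6.4521 / 34.1741 = 0.1888
E(R) = R_f + β × MRP = 5.00% + 0.1888 × 7.30% = 6.38%

6.38%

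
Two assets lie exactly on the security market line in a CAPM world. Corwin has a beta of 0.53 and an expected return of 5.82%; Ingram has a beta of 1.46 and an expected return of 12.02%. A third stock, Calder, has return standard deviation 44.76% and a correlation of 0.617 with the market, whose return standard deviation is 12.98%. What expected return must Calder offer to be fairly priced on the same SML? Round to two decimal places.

16.47%

MRP = (12.02% − 5.82%) / (1.46 − 0.53) = 6.6667%
R_f = 5.82% − 0.53 × 6.6667% = 2.2866%
β_Calder = ρ·σ_i/σ_m = 0.617 × 44.76 / 12.98 = 2.1277
E(R_Calder) = R_f + β × MRP = 2.2866% + 2.1277 × 6.6667% = 16.47%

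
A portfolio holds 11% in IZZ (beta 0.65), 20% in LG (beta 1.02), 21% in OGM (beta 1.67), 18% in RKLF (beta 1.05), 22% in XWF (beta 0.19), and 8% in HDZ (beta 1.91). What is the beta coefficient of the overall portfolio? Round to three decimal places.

1.010

β_P = Σ w_i β_i = 0.11×0.65 + 0.20×1.02 + 0.21×1.67 + 0.18×1.05 + 0.22×0.19 + 0.08×1.91 = 1.0098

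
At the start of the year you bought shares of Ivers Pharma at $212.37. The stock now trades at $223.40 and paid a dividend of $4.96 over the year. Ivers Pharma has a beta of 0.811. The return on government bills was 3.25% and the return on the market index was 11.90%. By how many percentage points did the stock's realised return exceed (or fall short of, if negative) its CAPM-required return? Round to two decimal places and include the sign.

-2.74%

Realised HPR = (P1 + D1 − P0) / P0 = (223.40 + 4.96 − 212.37) / 212.37 = 15.99 / 212.37 = 7.5293%
MRP = 11.90% − 3.25% = 8.65%
CAPM required = R_f + β·MRP = 3.25% + 0.811 × 8.65% = 10.26515%
α = realised − required = 7.5293% − 10.26515% = -2.74%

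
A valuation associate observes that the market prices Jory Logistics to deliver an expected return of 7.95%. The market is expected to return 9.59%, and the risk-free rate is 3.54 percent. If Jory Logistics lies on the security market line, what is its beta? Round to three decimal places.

0.729

MRP = 9.59% − 3.54% = 6.05%
β = (E(R) − R_f) / MRP = (7.95% − 3.54%) / 6.05% = 4.41% / 6.05% = 0.729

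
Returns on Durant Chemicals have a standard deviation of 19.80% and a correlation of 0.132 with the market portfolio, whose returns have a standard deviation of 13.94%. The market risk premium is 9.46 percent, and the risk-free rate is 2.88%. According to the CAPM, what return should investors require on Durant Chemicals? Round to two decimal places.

4.65%

β = ρ × σ_i / σ_m = 0.132 × 19.80% / 13.94% = 0.1875
E(R) = 2.88% + 0.1875 × 9.46% = 4.65%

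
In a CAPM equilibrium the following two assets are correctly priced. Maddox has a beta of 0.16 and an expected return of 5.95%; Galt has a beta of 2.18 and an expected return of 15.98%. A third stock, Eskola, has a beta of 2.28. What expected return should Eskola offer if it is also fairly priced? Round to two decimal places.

16.48%

MRP (SML slope) = (15.98% − 5.95%) / (2.18 − 0.16) = 10.03% / 2.02 = 4.9653%
R_f (intercept) = 5.95% − 0.16 × 4.9653% = 5.1556%
E(R_Eskola) = R_f + β × MRP = 5.1556% + 2.28 × 4.9653% = 16.48%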